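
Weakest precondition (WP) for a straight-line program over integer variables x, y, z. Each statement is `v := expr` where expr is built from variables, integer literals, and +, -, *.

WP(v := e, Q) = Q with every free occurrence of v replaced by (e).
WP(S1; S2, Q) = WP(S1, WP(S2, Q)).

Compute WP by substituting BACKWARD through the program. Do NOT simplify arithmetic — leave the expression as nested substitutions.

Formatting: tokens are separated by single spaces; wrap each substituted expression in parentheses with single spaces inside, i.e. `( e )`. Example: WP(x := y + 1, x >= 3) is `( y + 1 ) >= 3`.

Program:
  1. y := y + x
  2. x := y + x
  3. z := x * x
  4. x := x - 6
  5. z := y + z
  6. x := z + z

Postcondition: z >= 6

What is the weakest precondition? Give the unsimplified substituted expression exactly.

post: z >= 6
stmt 6: x := z + z  -- replace 0 occurrence(s) of x with (z + z)
  => z >= 6
stmt 5: z := y + z  -- replace 1 occurrence(s) of z with (y + z)
  => ( y + z ) >= 6
stmt 4: x := x - 6  -- replace 0 occurrence(s) of x with (x - 6)
  => ( y + z ) >= 6
stmt 3: z := x * x  -- replace 1 occurrence(s) of z with (x * x)
  => ( y + ( x * x ) ) >= 6
stmt 2: x := y + x  -- replace 2 occurrence(s) of x with (y + x)
  => ( y + ( ( y + x ) * ( y + x ) ) ) >= 6
stmt 1: y := y + x  -- replace 3 occurrence(s) of y with (y + x)
  => ( ( y + x ) + ( ( ( y + x ) + x ) * ( ( y + x ) + x ) ) ) >= 6

Answer: ( ( y + x ) + ( ( ( y + x ) + x ) * ( ( y + x ) + x ) ) ) >= 6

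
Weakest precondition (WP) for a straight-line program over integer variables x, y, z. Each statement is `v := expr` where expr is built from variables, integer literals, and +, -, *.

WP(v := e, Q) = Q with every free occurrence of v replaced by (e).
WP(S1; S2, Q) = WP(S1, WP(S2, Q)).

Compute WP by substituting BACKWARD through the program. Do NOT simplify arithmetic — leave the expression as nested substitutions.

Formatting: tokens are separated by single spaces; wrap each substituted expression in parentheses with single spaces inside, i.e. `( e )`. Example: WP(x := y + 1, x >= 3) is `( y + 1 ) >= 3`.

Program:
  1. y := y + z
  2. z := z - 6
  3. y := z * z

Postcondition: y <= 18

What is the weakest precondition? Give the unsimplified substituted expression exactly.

Answer: ( ( z - 6 ) * ( z - 6 ) ) <= 18

Derivation:
post: y <= 18
stmt 3: y := z * z  -- replace 1 occurrence(s) of y with (z * z)
  => ( z * z ) <= 18
stmt 2: z := z - 6  -- replace 2 occurrence(s) of z with (z - 6)
  => ( ( z - 6 ) * ( z - 6 ) ) <= 18
stmt 1: y := y + z  -- replace 0 occurrence(s) of y with (y + z)
  => ( ( z - 6 ) * ( z - 6 ) ) <= 18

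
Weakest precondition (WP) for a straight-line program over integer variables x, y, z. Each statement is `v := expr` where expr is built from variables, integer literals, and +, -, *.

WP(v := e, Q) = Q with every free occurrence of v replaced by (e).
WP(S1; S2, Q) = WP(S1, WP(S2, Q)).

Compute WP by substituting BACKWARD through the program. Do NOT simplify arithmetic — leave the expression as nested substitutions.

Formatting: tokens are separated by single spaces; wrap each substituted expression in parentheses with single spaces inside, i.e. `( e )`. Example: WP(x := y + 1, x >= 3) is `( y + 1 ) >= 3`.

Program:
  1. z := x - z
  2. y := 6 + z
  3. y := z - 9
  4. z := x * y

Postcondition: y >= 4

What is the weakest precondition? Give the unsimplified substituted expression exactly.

Answer: ( ( x - z ) - 9 ) >= 4

Derivation:
post: y >= 4
stmt 4: z := x * y  -- replace 0 occurrence(s) of z with (x * y)
  => y >= 4
stmt 3: y := z - 9  -- replace 1 occurrence(s) of y with (z - 9)
  => ( z - 9 ) >= 4
stmt 2: y := 6 + z  -- replace 0 occurrence(s) of y with (6 + z)
  => ( z - 9 ) >= 4
stmt 1: z := x - z  -- replace 1 occurrence(s) of z with (x - z)
  => ( ( x - z ) - 9 ) >= 4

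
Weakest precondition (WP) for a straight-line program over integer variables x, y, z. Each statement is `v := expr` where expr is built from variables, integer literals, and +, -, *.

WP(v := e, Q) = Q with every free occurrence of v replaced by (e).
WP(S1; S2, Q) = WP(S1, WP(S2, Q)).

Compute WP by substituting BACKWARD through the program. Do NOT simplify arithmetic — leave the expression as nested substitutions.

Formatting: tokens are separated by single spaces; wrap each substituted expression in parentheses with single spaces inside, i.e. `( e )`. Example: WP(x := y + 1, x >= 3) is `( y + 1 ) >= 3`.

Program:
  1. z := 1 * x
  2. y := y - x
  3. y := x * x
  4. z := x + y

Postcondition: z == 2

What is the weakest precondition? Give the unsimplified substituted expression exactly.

post: z == 2
stmt 4: z := x + y  -- replace 1 occurrence(s) of z with (x + y)
  => ( x + y ) == 2
stmt 3: y := x * x  -- replace 1 occurrence(s) of y with (x * x)
  => ( x + ( x * x ) ) == 2
stmt 2: y := y - x  -- replace 0 occurrence(s) of y with (y - x)
  => ( x + ( x * x ) ) == 2
stmt 1: z := 1 * x  -- replace 0 occurrence(s) of z with (1 * x)
  => ( x + ( x * x ) ) == 2

Answer: ( x + ( x * x ) ) == 2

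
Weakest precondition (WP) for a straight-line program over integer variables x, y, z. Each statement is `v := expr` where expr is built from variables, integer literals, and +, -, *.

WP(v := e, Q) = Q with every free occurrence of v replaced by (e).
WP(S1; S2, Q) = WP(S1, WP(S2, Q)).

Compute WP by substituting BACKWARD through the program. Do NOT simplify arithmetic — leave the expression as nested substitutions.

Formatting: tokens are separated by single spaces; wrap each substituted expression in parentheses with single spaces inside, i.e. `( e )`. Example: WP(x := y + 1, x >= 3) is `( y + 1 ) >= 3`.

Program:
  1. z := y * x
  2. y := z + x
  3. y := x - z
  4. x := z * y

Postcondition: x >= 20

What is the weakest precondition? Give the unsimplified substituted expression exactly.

post: x >= 20
stmt 4: x := z * y  -- replace 1 occurrence(s) of x with (z * y)
  => ( z * y ) >= 20
stmt 3: y := x - z  -- replace 1 occurrence(s) of y with (x - z)
  => ( z * ( x - z ) ) >= 20
stmt 2: y := z + x  -- replace 0 occurrence(s) of y with (z + x)
  => ( z * ( x - z ) ) >= 20
stmt 1: z := y * x  -- replace 2 occurrence(s) of z with (y * x)
  => ( ( y * x ) * ( x - ( y * x ) ) ) >= 20

Answer: ( ( y * x ) * ( x - ( y * x ) ) ) >= 20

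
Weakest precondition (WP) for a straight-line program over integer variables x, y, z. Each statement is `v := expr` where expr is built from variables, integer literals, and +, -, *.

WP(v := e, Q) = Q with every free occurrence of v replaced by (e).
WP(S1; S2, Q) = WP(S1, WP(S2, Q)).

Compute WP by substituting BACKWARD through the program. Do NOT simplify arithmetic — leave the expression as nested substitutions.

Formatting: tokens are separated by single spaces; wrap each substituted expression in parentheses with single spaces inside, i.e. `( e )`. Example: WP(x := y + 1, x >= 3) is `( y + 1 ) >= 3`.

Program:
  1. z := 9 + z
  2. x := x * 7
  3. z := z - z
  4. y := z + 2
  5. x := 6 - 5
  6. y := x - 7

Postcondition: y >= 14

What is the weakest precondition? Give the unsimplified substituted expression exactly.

Answer: ( ( 6 - 5 ) - 7 ) >= 14

Derivation:
post: y >= 14
stmt 6: y := x - 7  -- replace 1 occurrence(s) of y with (x - 7)
  => ( x - 7 ) >= 14
stmt 5: x := 6 - 5  -- replace 1 occurrence(s) of x with (6 - 5)
  => ( ( 6 - 5 ) - 7 ) >= 14
stmt 4: y := z + 2  -- replace 0 occurrence(s) of y with (z + 2)
  => ( ( 6 - 5 ) - 7 ) >= 14
stmt 3: z := z - z  -- replace 0 occurrence(s) of z with (z - z)
  => ( ( 6 - 5 ) - 7 ) >= 14
stmt 2: x := x * 7  -- replace 0 occurrence(s) of x with (x * 7)
  => ( ( 6 - 5 ) - 7 ) >= 14
stmt 1: z := 9 + z  -- replace 0 occurrence(s) of z with (9 + z)
  => ( ( 6 - 5 ) - 7 ) >= 14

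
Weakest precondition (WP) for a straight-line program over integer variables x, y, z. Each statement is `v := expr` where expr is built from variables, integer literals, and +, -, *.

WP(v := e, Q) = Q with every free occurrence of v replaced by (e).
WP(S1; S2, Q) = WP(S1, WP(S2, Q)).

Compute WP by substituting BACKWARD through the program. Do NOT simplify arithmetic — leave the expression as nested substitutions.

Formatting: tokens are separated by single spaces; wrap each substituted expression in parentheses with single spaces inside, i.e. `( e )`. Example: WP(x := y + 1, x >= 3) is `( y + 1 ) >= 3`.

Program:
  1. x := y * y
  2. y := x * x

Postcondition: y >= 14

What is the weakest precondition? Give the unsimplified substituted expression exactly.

Answer: ( ( y * y ) * ( y * y ) ) >= 14

Derivation:
post: y >= 14
stmt 2: y := x * x  -- replace 1 occurrence(s) of y with (x * x)
  => ( x * x ) >= 14
stmt 1: x := y * y  -- replace 2 occurrence(s) of x with (y * y)
  => ( ( y * y ) * ( y * y ) ) >= 14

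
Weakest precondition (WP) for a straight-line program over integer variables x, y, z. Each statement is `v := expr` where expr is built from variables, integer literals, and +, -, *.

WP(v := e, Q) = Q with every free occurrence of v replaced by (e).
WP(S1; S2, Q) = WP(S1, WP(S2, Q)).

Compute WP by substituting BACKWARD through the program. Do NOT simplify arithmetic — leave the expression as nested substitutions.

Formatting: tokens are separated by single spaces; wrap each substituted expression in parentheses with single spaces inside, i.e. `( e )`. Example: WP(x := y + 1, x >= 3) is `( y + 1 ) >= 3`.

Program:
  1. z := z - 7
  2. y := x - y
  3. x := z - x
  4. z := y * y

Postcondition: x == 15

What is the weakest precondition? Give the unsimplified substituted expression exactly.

Answer: ( ( z - 7 ) - x ) == 15

Derivation:
post: x == 15
stmt 4: z := y * y  -- replace 0 occurrence(s) of z with (y * y)
  => x == 15
stmt 3: x := z - x  -- replace 1 occurrence(s) of x with (z - x)
  => ( z - x ) == 15
stmt 2: y := x - y  -- replace 0 occurrence(s) of y with (x - y)
  => ( z - x ) == 15
stmt 1: z := z - 7  -- replace 1 occurrence(s) of z with (z - 7)
  => ( ( z - 7 ) - x ) == 15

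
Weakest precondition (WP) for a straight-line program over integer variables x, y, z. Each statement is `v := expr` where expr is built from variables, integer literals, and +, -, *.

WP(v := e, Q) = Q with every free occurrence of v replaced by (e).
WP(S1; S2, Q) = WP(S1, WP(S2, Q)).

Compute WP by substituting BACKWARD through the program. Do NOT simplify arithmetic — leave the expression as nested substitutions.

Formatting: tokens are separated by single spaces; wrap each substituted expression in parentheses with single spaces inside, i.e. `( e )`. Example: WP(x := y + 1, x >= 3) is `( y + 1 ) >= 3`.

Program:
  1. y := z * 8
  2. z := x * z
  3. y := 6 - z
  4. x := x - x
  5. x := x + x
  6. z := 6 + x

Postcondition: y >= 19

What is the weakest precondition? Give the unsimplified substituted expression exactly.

Answer: ( 6 - ( x * z ) ) >= 19

Derivation:
post: y >= 19
stmt 6: z := 6 + x  -- replace 0 occurrence(s) of z with (6 + x)
  => y >= 19
stmt 5: x := x + x  -- replace 0 occurrence(s) of x with (x + x)
  => y >= 19
stmt 4: x := x - x  -- replace 0 occurrence(s) of x with (x - x)
  => y >= 19
stmt 3: y := 6 - z  -- replace 1 occurrence(s) of y with (6 - z)
  => ( 6 - z ) >= 19
stmt 2: z := x * z  -- replace 1 occurrence(s) of z with (x * z)
  => ( 6 - ( x * z ) ) >= 19
stmt 1: y := z * 8  -- replace 0 occurrence(s) of y with (z * 8)
  => ( 6 - ( x * z ) ) >= 19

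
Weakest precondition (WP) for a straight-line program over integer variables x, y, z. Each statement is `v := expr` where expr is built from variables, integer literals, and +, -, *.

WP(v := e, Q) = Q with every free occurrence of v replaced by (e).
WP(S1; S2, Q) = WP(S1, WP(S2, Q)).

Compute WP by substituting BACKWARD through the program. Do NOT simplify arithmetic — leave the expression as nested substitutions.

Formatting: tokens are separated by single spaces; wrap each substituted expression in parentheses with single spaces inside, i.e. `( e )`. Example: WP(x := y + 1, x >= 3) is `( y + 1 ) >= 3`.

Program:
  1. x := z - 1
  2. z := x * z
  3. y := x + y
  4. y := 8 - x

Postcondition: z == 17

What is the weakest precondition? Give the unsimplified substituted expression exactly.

post: z == 17
stmt 4: y := 8 - x  -- replace 0 occurrence(s) of y with (8 - x)
  => z == 17
stmt 3: y := x + y  -- replace 0 occurrence(s) of y with (x + y)
  => z == 17
stmt 2: z := x * z  -- replace 1 occurrence(s) of z with (x * z)
  => ( x * z ) == 17
stmt 1: x := z - 1  -- replace 1 occurrence(s) of x with (z - 1)
  => ( ( z - 1 ) * z ) == 17

Answer: ( ( z - 1 ) * z ) == 17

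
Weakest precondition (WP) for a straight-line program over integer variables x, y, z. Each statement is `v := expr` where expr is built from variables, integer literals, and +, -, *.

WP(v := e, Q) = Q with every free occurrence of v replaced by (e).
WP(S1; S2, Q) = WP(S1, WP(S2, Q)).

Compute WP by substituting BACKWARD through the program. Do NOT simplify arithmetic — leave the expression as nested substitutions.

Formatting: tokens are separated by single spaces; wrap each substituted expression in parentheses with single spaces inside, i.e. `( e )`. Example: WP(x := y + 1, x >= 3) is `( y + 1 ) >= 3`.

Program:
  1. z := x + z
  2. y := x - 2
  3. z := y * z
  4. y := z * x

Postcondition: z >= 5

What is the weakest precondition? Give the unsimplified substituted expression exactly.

Answer: ( ( x - 2 ) * ( x + z ) ) >= 5

Derivation:
post: z >= 5
stmt 4: y := z * x  -- replace 0 occurrence(s) of y with (z * x)
  => z >= 5
stmt 3: z := y * z  -- replace 1 occurrence(s) of z with (y * z)
  => ( y * z ) >= 5
stmt 2: y := x - 2  -- replace 1 occurrence(s) of y with (x - 2)
  => ( ( x - 2 ) * z ) >= 5
stmt 1: z := x + z  -- replace 1 occurrence(s) of z with (x + z)
  => ( ( x - 2 ) * ( x + z ) ) >= 5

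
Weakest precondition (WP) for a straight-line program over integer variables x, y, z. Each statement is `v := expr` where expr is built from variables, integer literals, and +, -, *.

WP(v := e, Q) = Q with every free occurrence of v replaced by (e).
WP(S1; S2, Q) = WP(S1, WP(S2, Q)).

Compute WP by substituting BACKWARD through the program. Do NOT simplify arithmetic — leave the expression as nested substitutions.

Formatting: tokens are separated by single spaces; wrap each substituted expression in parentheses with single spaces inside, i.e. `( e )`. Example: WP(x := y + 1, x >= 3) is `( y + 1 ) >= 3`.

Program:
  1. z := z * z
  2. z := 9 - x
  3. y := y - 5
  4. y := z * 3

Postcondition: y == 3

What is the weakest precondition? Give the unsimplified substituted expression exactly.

post: y == 3
stmt 4: y := z * 3  -- replace 1 occurrence(s) of y with (z * 3)
  => ( z * 3 ) == 3
stmt 3: y := y - 5  -- replace 0 occurrence(s) of y with (y - 5)
  => ( z * 3 ) == 3
stmt 2: z := 9 - x  -- replace 1 occurrence(s) of z with (9 - x)
  => ( ( 9 - x ) * 3 ) == 3
stmt 1: z := z * z  -- replace 0 occurrence(s) of z with (z * z)
  => ( ( 9 - x ) * 3 ) == 3

Answer: ( ( 9 - x ) * 3 ) == 3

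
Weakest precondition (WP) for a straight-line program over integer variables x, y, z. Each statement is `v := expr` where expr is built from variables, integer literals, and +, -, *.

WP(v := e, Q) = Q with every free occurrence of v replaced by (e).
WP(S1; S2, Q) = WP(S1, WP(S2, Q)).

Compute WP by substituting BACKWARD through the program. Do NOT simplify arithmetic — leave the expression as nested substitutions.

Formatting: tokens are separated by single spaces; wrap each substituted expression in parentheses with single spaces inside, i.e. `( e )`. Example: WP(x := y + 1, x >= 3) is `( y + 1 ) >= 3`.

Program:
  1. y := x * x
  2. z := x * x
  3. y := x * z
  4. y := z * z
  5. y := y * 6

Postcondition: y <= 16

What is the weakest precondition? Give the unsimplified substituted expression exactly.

post: y <= 16
stmt 5: y := y * 6  -- replace 1 occurrence(s) of y with (y * 6)
  => ( y * 6 ) <= 16
stmt 4: y := z * z  -- replace 1 occurrence(s) of y with (z * z)
  => ( ( z * z ) * 6 ) <= 16
stmt 3: y := x * z  -- replace 0 occurrence(s) of y with (x * z)
  => ( ( z * z ) * 6 ) <= 16
stmt 2: z := x * x  -- replace 2 occurrence(s) of z with (x * x)
  => ( ( ( x * x ) * ( x * x ) ) * 6 ) <= 16
stmt 1: y := x * x  -- replace 0 occurrence(s) of y with (x * x)
  => ( ( ( x * x ) * ( x * x ) ) * 6 ) <= 16

Answer: ( ( ( x * x ) * ( x * x ) ) * 6 ) <= 16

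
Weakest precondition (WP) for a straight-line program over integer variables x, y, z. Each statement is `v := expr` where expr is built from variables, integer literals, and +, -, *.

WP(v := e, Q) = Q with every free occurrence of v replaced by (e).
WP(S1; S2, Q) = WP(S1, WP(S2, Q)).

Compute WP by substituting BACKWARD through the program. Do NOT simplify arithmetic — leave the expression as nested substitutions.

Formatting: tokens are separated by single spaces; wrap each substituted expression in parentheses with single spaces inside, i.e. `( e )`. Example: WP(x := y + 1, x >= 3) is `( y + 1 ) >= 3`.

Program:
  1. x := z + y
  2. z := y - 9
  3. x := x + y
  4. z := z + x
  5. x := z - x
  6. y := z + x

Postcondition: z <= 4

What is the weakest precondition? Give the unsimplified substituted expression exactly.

Answer: ( ( y - 9 ) + ( ( z + y ) + y ) ) <= 4

Derivation:
post: z <= 4
stmt 6: y := z + x  -- replace 0 occurrence(s) of y with (z + x)
  => z <= 4
stmt 5: x := z - x  -- replace 0 occurrence(s) of x with (z - x)
  => z <= 4
stmt 4: z := z + x  -- replace 1 occurrence(s) of z with (z + x)
  => ( z + x ) <= 4
stmt 3: x := x + y  -- replace 1 occurrence(s) of x with (x + y)
  => ( z + ( x + y ) ) <= 4
stmt 2: z := y - 9  -- replace 1 occurrence(s) of z with (y - 9)
  => ( ( y - 9 ) + ( x + y ) ) <= 4
stmt 1: x := z + y  -- replace 1 occurrence(s) of x with (z + y)
  => ( ( y - 9 ) + ( ( z + y ) + y ) ) <= 4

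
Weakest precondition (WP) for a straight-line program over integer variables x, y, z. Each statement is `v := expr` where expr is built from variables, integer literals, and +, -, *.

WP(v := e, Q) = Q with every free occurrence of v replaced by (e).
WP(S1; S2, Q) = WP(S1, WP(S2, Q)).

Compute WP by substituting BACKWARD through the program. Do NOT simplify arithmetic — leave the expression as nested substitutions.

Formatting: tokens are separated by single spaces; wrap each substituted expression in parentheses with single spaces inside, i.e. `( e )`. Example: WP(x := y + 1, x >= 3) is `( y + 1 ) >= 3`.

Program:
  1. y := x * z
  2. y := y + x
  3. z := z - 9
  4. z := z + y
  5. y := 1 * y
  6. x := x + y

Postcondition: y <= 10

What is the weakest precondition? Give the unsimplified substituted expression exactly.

post: y <= 10
stmt 6: x := x + y  -- replace 0 occurrence(s) of x with (x + y)
  => y <= 10
stmt 5: y := 1 * y  -- replace 1 occurrence(s) of y with (1 * y)
  => ( 1 * y ) <= 10
stmt 4: z := z + y  -- replace 0 occurrence(s) of z with (z + y)
  => ( 1 * y ) <= 10
stmt 3: z := z - 9  -- replace 0 occurrence(s) of z with (z - 9)
  => ( 1 * y ) <= 10
stmt 2: y := y + x  -- replace 1 occurrence(s) of y with (y + x)
  => ( 1 * ( y + x ) ) <= 10
stmt 1: y := x * z  -- replace 1 occurrence(s) of y with (x * z)
  => ( 1 * ( ( x * z ) + x ) ) <= 10

Answer: ( 1 * ( ( x * z ) + x ) ) <= 10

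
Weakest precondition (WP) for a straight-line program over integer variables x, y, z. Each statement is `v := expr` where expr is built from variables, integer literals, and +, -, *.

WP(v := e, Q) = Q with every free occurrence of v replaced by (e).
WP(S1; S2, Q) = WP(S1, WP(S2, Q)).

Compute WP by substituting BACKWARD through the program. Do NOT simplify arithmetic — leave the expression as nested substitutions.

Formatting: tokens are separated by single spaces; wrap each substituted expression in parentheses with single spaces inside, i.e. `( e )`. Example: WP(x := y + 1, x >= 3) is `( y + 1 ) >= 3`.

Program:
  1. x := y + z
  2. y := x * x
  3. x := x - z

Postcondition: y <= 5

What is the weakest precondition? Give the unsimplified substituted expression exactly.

post: y <= 5
stmt 3: x := x - z  -- replace 0 occurrence(s) of x with (x - z)
  => y <= 5
stmt 2: y := x * x  -- replace 1 occurrence(s) of y with (x * x)
  => ( x * x ) <= 5
stmt 1: x := y + z  -- replace 2 occurrence(s) of x with (y + z)
  => ( ( y + z ) * ( y + z ) ) <= 5

Answer: ( ( y + z ) * ( y + z ) ) <= 5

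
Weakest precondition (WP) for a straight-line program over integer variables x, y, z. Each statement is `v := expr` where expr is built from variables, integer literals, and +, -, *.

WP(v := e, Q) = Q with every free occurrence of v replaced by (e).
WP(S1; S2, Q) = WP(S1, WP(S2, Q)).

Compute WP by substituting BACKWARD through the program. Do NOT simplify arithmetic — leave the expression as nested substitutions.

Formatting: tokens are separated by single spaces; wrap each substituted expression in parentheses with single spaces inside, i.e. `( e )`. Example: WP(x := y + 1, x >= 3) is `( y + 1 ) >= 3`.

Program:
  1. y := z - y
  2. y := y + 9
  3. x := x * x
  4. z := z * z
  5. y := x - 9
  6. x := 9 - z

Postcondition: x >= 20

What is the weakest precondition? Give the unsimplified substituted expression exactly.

post: x >= 20
stmt 6: x := 9 - z  -- replace 1 occurrence(s) of x with (9 - z)
  => ( 9 - z ) >= 20
stmt 5: y := x - 9  -- replace 0 occurrence(s) of y with (x - 9)
  => ( 9 - z ) >= 20
stmt 4: z := z * z  -- replace 1 occurrence(s) of z with (z * z)
  => ( 9 - ( z * z ) ) >= 20
stmt 3: x := x * x  -- replace 0 occurrence(s) of x with (x * x)
  => ( 9 - ( z * z ) ) >= 20
stmt 2: y := y + 9  -- replace 0 occurrence(s) of y with (y + 9)
  => ( 9 - ( z * z ) ) >= 20
stmt 1: y := z - y  -- replace 0 occurrence(s) of y with (z - y)
  => ( 9 - ( z * z ) ) >= 20

Answer: ( 9 - ( z * z ) ) >= 20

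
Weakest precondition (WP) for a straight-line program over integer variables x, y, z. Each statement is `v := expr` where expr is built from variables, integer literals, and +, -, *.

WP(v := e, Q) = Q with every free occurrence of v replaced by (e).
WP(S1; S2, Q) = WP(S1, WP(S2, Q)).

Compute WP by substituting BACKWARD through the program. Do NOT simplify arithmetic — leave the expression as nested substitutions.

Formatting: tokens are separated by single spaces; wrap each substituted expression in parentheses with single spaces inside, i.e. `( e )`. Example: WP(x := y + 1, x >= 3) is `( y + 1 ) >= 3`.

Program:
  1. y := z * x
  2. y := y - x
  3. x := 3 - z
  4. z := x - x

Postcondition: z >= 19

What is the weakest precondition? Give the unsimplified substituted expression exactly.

Answer: ( ( 3 - z ) - ( 3 - z ) ) >= 19

Derivation:
post: z >= 19
stmt 4: z := x - x  -- replace 1 occurrence(s) of z with (x - x)
  => ( x - x ) >= 19
stmt 3: x := 3 - z  -- replace 2 occurrence(s) of x with (3 - z)
  => ( ( 3 - z ) - ( 3 - z ) ) >= 19
stmt 2: y := y - x  -- replace 0 occurrence(s) of y with (y - x)
  => ( ( 3 - z ) - ( 3 - z ) ) >= 19
stmt 1: y := z * x  -- replace 0 occurrence(s) of y with (z * x)
  => ( ( 3 - z ) - ( 3 - z ) ) >= 19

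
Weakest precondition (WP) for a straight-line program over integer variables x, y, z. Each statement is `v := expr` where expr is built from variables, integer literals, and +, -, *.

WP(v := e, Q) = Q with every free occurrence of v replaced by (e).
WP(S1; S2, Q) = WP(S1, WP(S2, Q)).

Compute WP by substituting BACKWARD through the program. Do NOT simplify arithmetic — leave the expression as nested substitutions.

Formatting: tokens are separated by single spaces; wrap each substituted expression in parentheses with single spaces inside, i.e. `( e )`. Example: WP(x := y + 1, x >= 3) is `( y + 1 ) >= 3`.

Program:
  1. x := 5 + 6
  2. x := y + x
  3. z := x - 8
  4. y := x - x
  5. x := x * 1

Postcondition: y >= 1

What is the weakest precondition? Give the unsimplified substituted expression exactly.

Answer: ( ( y + ( 5 + 6 ) ) - ( y + ( 5 + 6 ) ) ) >= 1

Derivation:
post: y >= 1
stmt 5: x := x * 1  -- replace 0 occurrence(s) of x with (x * 1)
  => y >= 1
stmt 4: y := x - x  -- replace 1 occurrence(s) of y with (x - x)
  => ( x - x ) >= 1
stmt 3: z := x - 8  -- replace 0 occurrence(s) of z with (x - 8)
  => ( x - x ) >= 1
stmt 2: x := y + x  -- replace 2 occurrence(s) of x with (y + x)
  => ( ( y + x ) - ( y + x ) ) >= 1
stmt 1: x := 5 + 6  -- replace 2 occurrence(s) of x with (5 + 6)
  => ( ( y + ( 5 + 6 ) ) - ( y + ( 5 + 6 ) ) ) >= 1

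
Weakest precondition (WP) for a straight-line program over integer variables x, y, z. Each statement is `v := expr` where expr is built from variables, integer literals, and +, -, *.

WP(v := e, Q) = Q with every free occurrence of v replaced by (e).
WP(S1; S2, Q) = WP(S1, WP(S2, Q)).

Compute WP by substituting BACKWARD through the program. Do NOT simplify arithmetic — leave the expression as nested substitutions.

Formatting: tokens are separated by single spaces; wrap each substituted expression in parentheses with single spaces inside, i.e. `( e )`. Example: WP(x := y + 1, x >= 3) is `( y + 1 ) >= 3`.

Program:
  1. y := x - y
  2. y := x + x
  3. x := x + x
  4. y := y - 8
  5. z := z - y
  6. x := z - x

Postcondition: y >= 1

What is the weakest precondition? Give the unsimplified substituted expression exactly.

post: y >= 1
stmt 6: x := z - x  -- replace 0 occurrence(s) of x with (z - x)
  => y >= 1
stmt 5: z := z - y  -- replace 0 occurrence(s) of z with (z - y)
  => y >= 1
stmt 4: y := y - 8  -- replace 1 occurrence(s) of y with (y - 8)
  => ( y - 8 ) >= 1
stmt 3: x := x + x  -- replace 0 occurrence(s) of x with (x + x)
  => ( y - 8 ) >= 1
stmt 2: y := x + x  -- replace 1 occurrence(s) of y with (x + x)
  => ( ( x + x ) - 8 ) >= 1
stmt 1: y := x - y  -- replace 0 occurrence(s) of y with (x - y)
  => ( ( x + x ) - 8 ) >= 1

Answer: ( ( x + x ) - 8 ) >= 1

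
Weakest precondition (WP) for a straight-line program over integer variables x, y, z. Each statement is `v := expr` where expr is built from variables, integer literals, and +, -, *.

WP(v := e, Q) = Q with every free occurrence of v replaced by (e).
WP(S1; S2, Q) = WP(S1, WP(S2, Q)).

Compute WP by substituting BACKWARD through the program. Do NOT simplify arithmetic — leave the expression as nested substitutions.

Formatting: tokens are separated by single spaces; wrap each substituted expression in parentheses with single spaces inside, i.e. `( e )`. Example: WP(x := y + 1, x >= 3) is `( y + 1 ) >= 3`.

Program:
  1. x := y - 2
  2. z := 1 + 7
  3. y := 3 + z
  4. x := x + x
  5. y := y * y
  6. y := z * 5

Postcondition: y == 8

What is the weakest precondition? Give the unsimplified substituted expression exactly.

post: y == 8
stmt 6: y := z * 5  -- replace 1 occurrence(s) of y with (z * 5)
  => ( z * 5 ) == 8
stmt 5: y := y * y  -- replace 0 occurrence(s) of y with (y * y)
  => ( z * 5 ) == 8
stmt 4: x := x + x  -- replace 0 occurrence(s) of x with (x + x)
  => ( z * 5 ) == 8
stmt 3: y := 3 + z  -- replace 0 occurrence(s) of y with (3 + z)
  => ( z * 5 ) == 8
stmt 2: z := 1 + 7  -- replace 1 occurrence(s) of z with (1 + 7)
  => ( ( 1 + 7 ) * 5 ) == 8
stmt 1: x := y - 2  -- replace 0 occurrence(s) of x with (y - 2)
  => ( ( 1 + 7 ) * 5 ) == 8

Answer: ( ( 1 + 7 ) * 5 ) == 8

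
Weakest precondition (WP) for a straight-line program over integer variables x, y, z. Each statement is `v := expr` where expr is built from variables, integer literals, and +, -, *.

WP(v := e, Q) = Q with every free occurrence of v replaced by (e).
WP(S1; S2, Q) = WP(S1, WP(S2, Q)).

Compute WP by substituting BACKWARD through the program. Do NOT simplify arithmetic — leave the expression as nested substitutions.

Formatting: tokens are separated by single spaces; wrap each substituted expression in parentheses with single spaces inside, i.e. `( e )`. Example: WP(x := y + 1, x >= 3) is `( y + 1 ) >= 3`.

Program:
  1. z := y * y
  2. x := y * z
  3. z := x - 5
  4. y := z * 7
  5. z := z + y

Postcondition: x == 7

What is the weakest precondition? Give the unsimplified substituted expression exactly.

post: x == 7
stmt 5: z := z + y  -- replace 0 occurrence(s) of z with (z + y)
  => x == 7
stmt 4: y := z * 7  -- replace 0 occurrence(s) of y with (z * 7)
  => x == 7
stmt 3: z := x - 5  -- replace 0 occurrence(s) of z with (x - 5)
  => x == 7
stmt 2: x := y * z  -- replace 1 occurrence(s) of x with (y * z)
  => ( y * z ) == 7
stmt 1: z := y * y  -- replace 1 occurrence(s) of z with (y * y)
  => ( y * ( y * y ) ) == 7

Answer: ( y * ( y * y ) ) == 7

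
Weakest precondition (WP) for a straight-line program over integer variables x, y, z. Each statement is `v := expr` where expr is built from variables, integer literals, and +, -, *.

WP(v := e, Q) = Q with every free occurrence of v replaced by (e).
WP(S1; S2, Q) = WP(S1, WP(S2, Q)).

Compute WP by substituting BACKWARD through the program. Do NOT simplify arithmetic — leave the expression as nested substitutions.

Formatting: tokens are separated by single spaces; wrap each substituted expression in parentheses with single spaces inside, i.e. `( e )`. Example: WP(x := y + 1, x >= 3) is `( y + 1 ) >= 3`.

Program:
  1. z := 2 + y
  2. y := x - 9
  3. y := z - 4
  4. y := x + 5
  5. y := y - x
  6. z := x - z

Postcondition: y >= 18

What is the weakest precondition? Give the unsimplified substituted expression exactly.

post: y >= 18
stmt 6: z := x - z  -- replace 0 occurrence(s) of z with (x - z)
  => y >= 18
stmt 5: y := y - x  -- replace 1 occurrence(s) of y with (y - x)
  => ( y - x ) >= 18
stmt 4: y := x + 5  -- replace 1 occurrence(s) of y with (x + 5)
  => ( ( x + 5 ) - x ) >= 18
stmt 3: y := z - 4  -- replace 0 occurrence(s) of y with (z - 4)
  => ( ( x + 5 ) - x ) >= 18
stmt 2: y := x - 9  -- replace 0 occurrence(s) of y with (x - 9)
  => ( ( x + 5 ) - x ) >= 18
stmt 1: z := 2 + y  -- replace 0 occurrence(s) of z with (2 + y)
  => ( ( x + 5 ) - x ) >= 18

Answer: ( ( x + 5 ) - x ) >= 18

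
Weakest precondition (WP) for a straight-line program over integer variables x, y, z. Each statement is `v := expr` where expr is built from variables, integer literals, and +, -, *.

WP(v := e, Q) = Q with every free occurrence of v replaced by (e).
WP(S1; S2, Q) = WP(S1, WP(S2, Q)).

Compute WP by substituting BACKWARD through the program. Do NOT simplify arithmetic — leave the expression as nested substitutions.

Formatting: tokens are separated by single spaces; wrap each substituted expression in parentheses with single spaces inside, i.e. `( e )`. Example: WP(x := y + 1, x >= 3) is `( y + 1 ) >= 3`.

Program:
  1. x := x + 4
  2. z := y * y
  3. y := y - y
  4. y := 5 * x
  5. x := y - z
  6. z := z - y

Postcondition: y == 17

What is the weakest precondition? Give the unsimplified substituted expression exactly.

post: y == 17
stmt 6: z := z - y  -- replace 0 occurrence(s) of z with (z - y)
  => y == 17
stmt 5: x := y - z  -- replace 0 occurrence(s) of x with (y - z)
  => y == 17
stmt 4: y := 5 * x  -- replace 1 occurrence(s) of y with (5 * x)
  => ( 5 * x ) == 17
stmt 3: y := y - y  -- replace 0 occurrence(s) of y with (y - y)
  => ( 5 * x ) == 17
stmt 2: z := y * y  -- replace 0 occurrence(s) of z with (y * y)
  => ( 5 * x ) == 17
stmt 1: x := x + 4  -- replace 1 occurrence(s) of x with (x + 4)
  => ( 5 * ( x + 4 ) ) == 17

Answer: ( 5 * ( x + 4 ) ) == 17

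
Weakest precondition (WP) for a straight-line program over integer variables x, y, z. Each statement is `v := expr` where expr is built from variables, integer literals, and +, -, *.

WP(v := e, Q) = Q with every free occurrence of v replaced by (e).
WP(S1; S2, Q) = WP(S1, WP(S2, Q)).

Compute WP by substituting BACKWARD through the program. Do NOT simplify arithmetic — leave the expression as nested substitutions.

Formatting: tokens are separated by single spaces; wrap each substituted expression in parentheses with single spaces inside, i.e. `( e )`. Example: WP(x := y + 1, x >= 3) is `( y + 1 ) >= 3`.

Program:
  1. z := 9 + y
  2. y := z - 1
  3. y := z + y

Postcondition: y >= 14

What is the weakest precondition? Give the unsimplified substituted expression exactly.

Answer: ( ( 9 + y ) + ( ( 9 + y ) - 1 ) ) >= 14

Derivation:
post: y >= 14
stmt 3: y := z + y  -- replace 1 occurrence(s) of y with (z + y)
  => ( z + y ) >= 14
stmt 2: y := z - 1  -- replace 1 occurrence(s) of y with (z - 1)
  => ( z + ( z - 1 ) ) >= 14
stmt 1: z := 9 + y  -- replace 2 occurrence(s) of z with (9 + y)
  => ( ( 9 + y ) + ( ( 9 + y ) - 1 ) ) >= 14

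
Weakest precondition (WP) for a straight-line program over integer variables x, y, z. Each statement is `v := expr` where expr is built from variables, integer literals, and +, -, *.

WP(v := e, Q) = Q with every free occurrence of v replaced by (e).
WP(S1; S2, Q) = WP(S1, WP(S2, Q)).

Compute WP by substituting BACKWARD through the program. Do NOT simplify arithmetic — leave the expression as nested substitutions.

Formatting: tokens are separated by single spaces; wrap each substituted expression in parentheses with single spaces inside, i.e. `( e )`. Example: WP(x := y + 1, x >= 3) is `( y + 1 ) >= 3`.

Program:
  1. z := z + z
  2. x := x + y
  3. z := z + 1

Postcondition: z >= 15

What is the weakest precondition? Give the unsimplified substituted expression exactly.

Answer: ( ( z + z ) + 1 ) >= 15

Derivation:
post: z >= 15
stmt 3: z := z + 1  -- replace 1 occurrence(s) of z with (z + 1)
  => ( z + 1 ) >= 15
stmt 2: x := x + y  -- replace 0 occurrence(s) of x with (x + y)
  => ( z + 1 ) >= 15
stmt 1: z := z + z  -- replace 1 occurrence(s) of z with (z + z)
  => ( ( z + z ) + 1 ) >= 15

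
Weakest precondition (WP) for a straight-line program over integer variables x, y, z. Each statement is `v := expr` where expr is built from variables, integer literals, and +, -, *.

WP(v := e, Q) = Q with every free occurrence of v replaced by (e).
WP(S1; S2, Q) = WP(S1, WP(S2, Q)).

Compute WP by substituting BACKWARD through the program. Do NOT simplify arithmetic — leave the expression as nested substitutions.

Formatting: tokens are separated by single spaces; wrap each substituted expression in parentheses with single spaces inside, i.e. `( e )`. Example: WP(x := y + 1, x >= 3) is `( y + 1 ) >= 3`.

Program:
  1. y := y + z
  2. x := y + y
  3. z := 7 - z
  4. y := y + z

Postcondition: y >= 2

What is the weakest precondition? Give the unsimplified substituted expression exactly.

post: y >= 2
stmt 4: y := y + z  -- replace 1 occurrence(s) of y with (y + z)
  => ( y + z ) >= 2
stmt 3: z := 7 - z  -- replace 1 occurrence(s) of z with (7 - z)
  => ( y + ( 7 - z ) ) >= 2
stmt 2: x := y + y  -- replace 0 occurrence(s) of x with (y + y)
  => ( y + ( 7 - z ) ) >= 2
stmt 1: y := y + z  -- replace 1 occurrence(s) of y with (y + z)
  => ( ( y + z ) + ( 7 - z ) ) >= 2

Answer: ( ( y + z ) + ( 7 - z ) ) >= 2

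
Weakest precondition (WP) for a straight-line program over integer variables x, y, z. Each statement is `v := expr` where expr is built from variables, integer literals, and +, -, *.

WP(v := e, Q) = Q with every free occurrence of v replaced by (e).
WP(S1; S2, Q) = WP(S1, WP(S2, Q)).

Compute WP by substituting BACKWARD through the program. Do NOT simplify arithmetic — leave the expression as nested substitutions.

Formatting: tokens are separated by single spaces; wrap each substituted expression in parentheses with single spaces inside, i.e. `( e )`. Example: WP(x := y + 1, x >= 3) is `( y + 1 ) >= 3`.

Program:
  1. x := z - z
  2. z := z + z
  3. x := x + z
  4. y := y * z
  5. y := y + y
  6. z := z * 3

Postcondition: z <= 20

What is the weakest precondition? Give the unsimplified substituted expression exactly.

post: z <= 20
stmt 6: z := z * 3  -- replace 1 occurrence(s) of z with (z * 3)
  => ( z * 3 ) <= 20
stmt 5: y := y + y  -- replace 0 occurrence(s) of y with (y + y)
  => ( z * 3 ) <= 20
stmt 4: y := y * z  -- replace 0 occurrence(s) of y with (y * z)
  => ( z * 3 ) <= 20
stmt 3: x := x + z  -- replace 0 occurrence(s) of x with (x + z)
  => ( z * 3 ) <= 20
stmt 2: z := z + z  -- replace 1 occurrence(s) of z with (z + z)
  => ( ( z + z ) * 3 ) <= 20
stmt 1: x := z - z  -- replace 0 occurrence(s) of x with (z - z)
  => ( ( z + z ) * 3 ) <= 20

Answer: ( ( z + z ) * 3 ) <= 20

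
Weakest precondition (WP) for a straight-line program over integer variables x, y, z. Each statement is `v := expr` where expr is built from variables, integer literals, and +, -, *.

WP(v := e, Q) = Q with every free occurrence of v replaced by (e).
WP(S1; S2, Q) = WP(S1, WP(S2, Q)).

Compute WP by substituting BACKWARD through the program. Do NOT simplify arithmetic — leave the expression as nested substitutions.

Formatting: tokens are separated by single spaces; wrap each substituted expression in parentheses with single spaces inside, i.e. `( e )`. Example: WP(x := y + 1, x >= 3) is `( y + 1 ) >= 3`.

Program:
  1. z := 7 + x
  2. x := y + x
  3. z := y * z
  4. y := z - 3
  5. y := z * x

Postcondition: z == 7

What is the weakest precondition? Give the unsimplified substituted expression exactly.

post: z == 7
stmt 5: y := z * x  -- replace 0 occurrence(s) of y with (z * x)
  => z == 7
stmt 4: y := z - 3  -- replace 0 occurrence(s) of y with (z - 3)
  => z == 7
stmt 3: z := y * z  -- replace 1 occurrence(s) of z with (y * z)
  => ( y * z ) == 7
stmt 2: x := y + x  -- replace 0 occurrence(s) of x with (y + x)
  => ( y * z ) == 7
stmt 1: z := 7 + x  -- replace 1 occurrence(s) of z with (7 + x)
  => ( y * ( 7 + x ) ) == 7

Answer: ( y * ( 7 + x ) ) == 7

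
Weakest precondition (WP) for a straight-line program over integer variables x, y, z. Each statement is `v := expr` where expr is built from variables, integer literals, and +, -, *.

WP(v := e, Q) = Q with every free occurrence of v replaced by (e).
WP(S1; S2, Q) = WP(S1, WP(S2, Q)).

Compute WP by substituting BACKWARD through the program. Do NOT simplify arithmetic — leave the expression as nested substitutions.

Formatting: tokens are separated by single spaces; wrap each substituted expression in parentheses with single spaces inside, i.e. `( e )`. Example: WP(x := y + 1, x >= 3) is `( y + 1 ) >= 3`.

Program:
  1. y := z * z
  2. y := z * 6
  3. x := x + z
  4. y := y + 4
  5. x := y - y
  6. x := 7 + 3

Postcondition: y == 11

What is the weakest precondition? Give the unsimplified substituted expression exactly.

Answer: ( ( z * 6 ) + 4 ) == 11

Derivation:
post: y == 11
stmt 6: x := 7 + 3  -- replace 0 occurrence(s) of x with (7 + 3)
  => y == 11
stmt 5: x := y - y  -- replace 0 occurrence(s) of x with (y - y)
  => y == 11
stmt 4: y := y + 4  -- replace 1 occurrence(s) of y with (y + 4)
  => ( y + 4 ) == 11
stmt 3: x := x + z  -- replace 0 occurrence(s) of x with (x + z)
  => ( y + 4 ) == 11
stmt 2: y := z * 6  -- replace 1 occurrence(s) of y with (z * 6)
  => ( ( z * 6 ) + 4 ) == 11
stmt 1: y := z * z  -- replace 0 occurrence(s) of y with (z * z)
  => ( ( z * 6 ) + 4 ) == 11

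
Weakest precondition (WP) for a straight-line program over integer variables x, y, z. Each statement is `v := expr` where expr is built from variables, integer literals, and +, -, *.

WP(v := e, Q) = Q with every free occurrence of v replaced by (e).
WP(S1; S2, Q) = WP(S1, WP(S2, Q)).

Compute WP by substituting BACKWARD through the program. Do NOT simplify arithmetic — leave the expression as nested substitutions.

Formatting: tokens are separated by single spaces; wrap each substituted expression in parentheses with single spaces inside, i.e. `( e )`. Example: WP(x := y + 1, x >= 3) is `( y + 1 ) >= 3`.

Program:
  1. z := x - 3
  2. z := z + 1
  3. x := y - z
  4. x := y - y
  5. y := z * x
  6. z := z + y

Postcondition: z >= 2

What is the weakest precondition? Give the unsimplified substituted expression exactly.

post: z >= 2
stmt 6: z := z + y  -- replace 1 occurrence(s) of z with (z + y)
  => ( z + y ) >= 2
stmt 5: y := z * x  -- replace 1 occurrence(s) of y with (z * x)
  => ( z + ( z * x ) ) >= 2
stmt 4: x := y - y  -- replace 1 occurrence(s) of x with (y - y)
  => ( z + ( z * ( y - y ) ) ) >= 2
stmt 3: x := y - z  -- replace 0 occurrence(s) of x with (y - z)
  => ( z + ( z * ( y - y ) ) ) >= 2
stmt 2: z := z + 1  -- replace 2 occurrence(s) of z with (z + 1)
  => ( ( z + 1 ) + ( ( z + 1 ) * ( y - y ) ) ) >= 2
stmt 1: z := x - 3  -- replace 2 occurrence(s) of z with (x - 3)
  => ( ( ( x - 3 ) + 1 ) + ( ( ( x - 3 ) + 1 ) * ( y - y ) ) ) >= 2

Answer: ( ( ( x - 3 ) + 1 ) + ( ( ( x - 3 ) + 1 ) * ( y - y ) ) ) >= 2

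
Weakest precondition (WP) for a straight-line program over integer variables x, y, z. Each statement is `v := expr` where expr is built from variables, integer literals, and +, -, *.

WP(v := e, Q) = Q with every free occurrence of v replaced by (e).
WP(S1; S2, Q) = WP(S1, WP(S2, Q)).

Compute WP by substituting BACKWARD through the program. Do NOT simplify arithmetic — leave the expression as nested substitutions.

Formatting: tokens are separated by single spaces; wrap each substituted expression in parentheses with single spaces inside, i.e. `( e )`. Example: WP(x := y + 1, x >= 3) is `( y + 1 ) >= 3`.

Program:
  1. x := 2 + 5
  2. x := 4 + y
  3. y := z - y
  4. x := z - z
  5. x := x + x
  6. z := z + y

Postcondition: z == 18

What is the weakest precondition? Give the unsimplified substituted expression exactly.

Answer: ( z + ( z - y ) ) == 18

Derivation:
post: z == 18
stmt 6: z := z + y  -- replace 1 occurrence(s) of z with (z + y)
  => ( z + y ) == 18
stmt 5: x := x + x  -- replace 0 occurrence(s) of x with (x + x)
  => ( z + y ) == 18
stmt 4: x := z - z  -- replace 0 occurrence(s) of x with (z - z)
  => ( z + y ) == 18
stmt 3: y := z - y  -- replace 1 occurrence(s) of y with (z - y)
  => ( z + ( z - y ) ) == 18
stmt 2: x := 4 + y  -- replace 0 occurrence(s) of x with (4 + y)
  => ( z + ( z - y ) ) == 18
stmt 1: x := 2 + 5  -- replace 0 occurrence(s) of x with (2 + 5)
  => ( z + ( z - y ) ) == 18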